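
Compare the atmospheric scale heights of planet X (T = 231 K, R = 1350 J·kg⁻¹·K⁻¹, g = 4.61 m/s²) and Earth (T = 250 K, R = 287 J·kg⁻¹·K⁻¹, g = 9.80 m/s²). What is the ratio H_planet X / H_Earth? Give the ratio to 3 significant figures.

H = RT/g for each body.
H_planet X = 1350 × 231 / 4.61 = 67646 m.
H_Earth = 287 × 250 / 9.80 = 7321.4 m.
H_planet X/H_Earth = 67646/7321.4 = 9.2395.

H_planet X/H_Earth ≈ 9.24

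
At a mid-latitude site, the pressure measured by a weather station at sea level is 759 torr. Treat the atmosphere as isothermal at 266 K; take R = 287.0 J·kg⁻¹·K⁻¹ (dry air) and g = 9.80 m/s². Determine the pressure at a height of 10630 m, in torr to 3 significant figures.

P ≈ 194 torr

Scale height: H = RT/g = 287.0 × 266 / 9.80 = 7790.0 m.
Barometric formula: P = P₀ exp(−z/H).
z/H = 10630/7790.0 = 1.3646; exp(−1.3646) = 0.25548.
P = 759 × 0.25548 = 193.91 torr.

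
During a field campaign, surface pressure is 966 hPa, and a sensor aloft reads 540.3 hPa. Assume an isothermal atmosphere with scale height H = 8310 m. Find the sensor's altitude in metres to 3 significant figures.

Invert the barometric formula: z = H ln(P₀/P).
P₀/P = 966/540.3 = 1.7879; ln(1.7879) = 0.58104.
z = 8310.0 × 0.58104 = 4828.4 m.

z ≈ 4830 m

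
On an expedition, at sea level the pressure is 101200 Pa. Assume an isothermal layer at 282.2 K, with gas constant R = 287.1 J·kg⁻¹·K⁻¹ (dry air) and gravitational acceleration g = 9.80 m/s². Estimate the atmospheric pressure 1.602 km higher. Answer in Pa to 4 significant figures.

P ≈ 83370 Pa

Scale height: H = RT/g = 287.1 × 282.2 / 9.80 = 8267.3 m.
Barometric formula: P = P₀ exp(−z/H).
z/H = 1602.0/8267.3 = 0.19378; exp(−0.19378) = 0.82384.
P = 101200 × 0.82384 = 83373 Pa.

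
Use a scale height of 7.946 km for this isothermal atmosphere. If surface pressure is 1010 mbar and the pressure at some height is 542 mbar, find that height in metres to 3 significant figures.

z ≈ 4950 m

Invert the barometric formula: z = H ln(P₀/P).
P₀/P = 1010/542 = 1.8635; ln(1.8635) = 0.62246.
z = 7946.0 × 0.62246 = 4946.1 m.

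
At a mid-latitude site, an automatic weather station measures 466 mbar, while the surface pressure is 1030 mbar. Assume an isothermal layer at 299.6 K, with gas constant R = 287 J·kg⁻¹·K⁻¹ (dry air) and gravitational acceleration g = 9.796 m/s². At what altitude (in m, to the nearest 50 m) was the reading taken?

z ≈ 6950 m

Scale height: H = RT/g = 287 × 299.6 / 9.796 = 8777.6 m.
Invert the barometric formula: z = H ln(P₀/P).
P₀/P = 1030/466 = 2.2103; ln(2.2103) = 0.79313.
z = 8777.6 × 0.79313 = 6961.8 m.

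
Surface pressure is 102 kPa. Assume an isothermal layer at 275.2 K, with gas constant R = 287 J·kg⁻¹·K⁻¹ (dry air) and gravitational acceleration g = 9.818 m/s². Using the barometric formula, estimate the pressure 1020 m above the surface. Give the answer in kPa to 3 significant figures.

P ≈ 89.9 kPa

Scale height: H = RT/g = 287 × 275.2 / 9.818 = 8044.7 m.
Barometric formula: P = P₀ exp(−z/H).
z/H = 1020.0/8044.7 = 0.12679; exp(−0.12679) = 0.88092.
P = 102 × 0.88092 = 89.854 kPa.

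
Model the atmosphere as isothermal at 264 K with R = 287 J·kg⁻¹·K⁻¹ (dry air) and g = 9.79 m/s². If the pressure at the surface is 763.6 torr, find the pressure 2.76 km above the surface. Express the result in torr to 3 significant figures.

Scale height: H = RT/g = 287 × 264 / 9.79 = 7739.3 m.
Barometric formula: P = P₀ exp(−z/H).
z/H = 2760.0/7739.3 = 0.35662; exp(−0.35662) = 0.70004.
P = 763.6 × 0.70004 = 534.55 torr.

P ≈ 535 torr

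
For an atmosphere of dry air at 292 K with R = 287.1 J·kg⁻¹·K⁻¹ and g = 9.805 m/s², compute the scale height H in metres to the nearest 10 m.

H ≈ 8550 m

The scale height of an isothermal atmosphere is H = RT/g.
H = 287.1 × 292 / 9.805 = 83833/9.805 = 8550.0 m.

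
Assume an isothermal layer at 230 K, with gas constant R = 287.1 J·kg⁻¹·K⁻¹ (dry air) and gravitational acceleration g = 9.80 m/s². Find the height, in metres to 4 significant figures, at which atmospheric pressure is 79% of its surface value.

Scale height: H = RT/g = 287.1 × 230 / 9.80 = 6738.1 m.
Set P/P₀ = exp(−z/H) = 0.79, so z = −H ln(0.79).
−ln(0.79) = 0.23572; z = 6738.1 × 0.23572 = 1588.3 m.

z ≈ 1588 m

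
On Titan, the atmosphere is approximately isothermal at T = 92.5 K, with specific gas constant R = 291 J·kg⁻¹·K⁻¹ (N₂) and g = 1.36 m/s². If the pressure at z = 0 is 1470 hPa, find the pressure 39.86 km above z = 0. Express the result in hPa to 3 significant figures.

P ≈ 196 hPa

Scale height: H = RT/g = 291 × 92.5 / 1.36 = 19792 m.
Barometric formula: P = P₀ exp(−z/H).
z/H = 39860/19792 = 2.0139; exp(−2.0139) = 0.13347.
P = 1470 × 0.13347 = 196.20 hPa.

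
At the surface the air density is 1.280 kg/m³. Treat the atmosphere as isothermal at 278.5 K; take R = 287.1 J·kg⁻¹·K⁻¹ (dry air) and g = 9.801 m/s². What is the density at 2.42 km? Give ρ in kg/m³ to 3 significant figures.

Scale height: H = RT/g = 287.1 × 278.5 / 9.801 = 8158.1 m.
In an isothermal atmosphere, density decays like pressure: ρ = ρ₀ exp(−z/H).
z/H = 2420.0/8158.1 = 0.29664; exp(−0.29664) = 0.74331.
ρ = 1.280 × 0.74331 = 0.95144 kg/m³.

ρ ≈ 0.951 kg/m³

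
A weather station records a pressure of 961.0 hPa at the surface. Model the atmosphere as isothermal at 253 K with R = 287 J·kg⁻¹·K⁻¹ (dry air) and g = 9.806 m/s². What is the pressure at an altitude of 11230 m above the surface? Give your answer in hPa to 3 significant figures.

Scale height: H = RT/g = 287 × 253 / 9.806 = 7404.8 m.
Barometric formula: P = P₀ exp(−z/H).
z/H = 11230/7404.8 = 1.5166; exp(−1.5166) = 0.21946.
P = 961.0 × 0.21946 = 210.90 hPa.

P ≈ 211 hPa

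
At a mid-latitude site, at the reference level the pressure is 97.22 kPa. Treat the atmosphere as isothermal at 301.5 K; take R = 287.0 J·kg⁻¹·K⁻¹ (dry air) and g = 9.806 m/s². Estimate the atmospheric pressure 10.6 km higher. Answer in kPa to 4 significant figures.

Scale height: H = RT/g = 287.0 × 301.5 / 9.806 = 8824.2 m.
Barometric formula: P = P₀ exp(−z/H).
z/H = 10600/8824.2 = 1.2012; exp(−1.2012) = 0.30083.
P = 97.22 × 0.30083 = 29.247 kPa.

P ≈ 29.25 kPa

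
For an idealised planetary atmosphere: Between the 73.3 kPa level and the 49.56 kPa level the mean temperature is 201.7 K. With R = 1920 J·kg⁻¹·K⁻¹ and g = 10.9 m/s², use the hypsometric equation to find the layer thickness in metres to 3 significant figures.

Δz ≈ 13900 m

Hypsometric equation: Δz = (R T̄/g) ln(P₁/P₂).
R T̄/g = 1920 × 201.7 / 10.9 = 35529 m.
ln(73.3/49.56) = ln(1.4790) = 0.39137.
Δz = 35529 × 0.39137 = 13905 m.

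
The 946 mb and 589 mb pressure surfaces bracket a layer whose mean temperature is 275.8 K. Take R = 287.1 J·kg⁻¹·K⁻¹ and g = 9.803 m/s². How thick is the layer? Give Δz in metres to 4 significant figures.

Δz ≈ 3827 m

Hypsometric equation: Δz = (R T̄/g) ln(P₁/P₂).
R T̄/g = 287.1 × 275.8 / 9.803 = 8077.3 m.
ln(946/589) = ln(1.6061) = 0.47381.
Δz = 8077.3 × 0.47381 = 3827.1 m.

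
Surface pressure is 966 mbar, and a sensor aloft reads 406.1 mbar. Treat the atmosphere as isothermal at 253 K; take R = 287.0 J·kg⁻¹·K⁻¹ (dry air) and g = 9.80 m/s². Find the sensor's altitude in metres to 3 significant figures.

z ≈ 6420 m

Scale height: H = RT/g = 287.0 × 253 / 9.80 = 7409.3 m.
Invert the barometric formula: z = H ln(P₀/P).
P₀/P = 966/406.1 = 2.3787; ln(2.3787) = 0.86655.
z = 7409.3 × 0.86655 = 6420.5 m.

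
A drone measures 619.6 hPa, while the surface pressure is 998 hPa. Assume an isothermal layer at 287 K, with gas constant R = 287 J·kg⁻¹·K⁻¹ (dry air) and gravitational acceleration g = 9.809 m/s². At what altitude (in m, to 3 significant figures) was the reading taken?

z ≈ 4000 m

Scale height: H = RT/g = 287 × 287 / 9.809 = 8397.3 m.
Invert the barometric formula: z = H ln(P₀/P).
P₀/P = 998/619.6 = 1.6107; ln(1.6107) = 0.47667.
z = 8397.3 × 0.47667 = 4002.7 m.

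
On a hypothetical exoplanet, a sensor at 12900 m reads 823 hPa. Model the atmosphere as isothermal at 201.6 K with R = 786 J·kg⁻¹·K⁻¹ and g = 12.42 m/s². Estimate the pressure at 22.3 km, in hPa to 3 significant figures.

Scale height: H = RT/g = 786 × 201.6 / 12.42 = 12758 m.
Between two levels, P₂ = P₁ exp(−Δz/H) with Δz = z₂ − z₁.
Δz = 22300 − 12900 = 9400.0 m; Δz/H = 9400.0/12758 = 0.73679.
P₂ = 823 × exp(−0.73679) = 823 × 0.47865 = 393.93 hPa.

P ≈ 394 hPa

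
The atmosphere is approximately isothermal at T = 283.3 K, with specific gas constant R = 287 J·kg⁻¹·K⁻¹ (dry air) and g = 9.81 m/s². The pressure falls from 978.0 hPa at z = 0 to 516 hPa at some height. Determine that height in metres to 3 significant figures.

z ≈ 5300 m

Scale height: H = RT/g = 287 × 283.3 / 9.81 = 8288.2 m.
Invert the barometric formula: z = H ln(P₀/P).
P₀/P = 978.0/516 = 1.8953; ln(1.8953) = 0.63938.
z = 8288.2 × 0.63938 = 5299.3 m.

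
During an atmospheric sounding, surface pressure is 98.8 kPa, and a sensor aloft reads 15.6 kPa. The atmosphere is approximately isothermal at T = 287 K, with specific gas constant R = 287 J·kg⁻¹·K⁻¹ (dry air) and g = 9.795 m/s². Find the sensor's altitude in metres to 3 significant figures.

z ≈ 15500 m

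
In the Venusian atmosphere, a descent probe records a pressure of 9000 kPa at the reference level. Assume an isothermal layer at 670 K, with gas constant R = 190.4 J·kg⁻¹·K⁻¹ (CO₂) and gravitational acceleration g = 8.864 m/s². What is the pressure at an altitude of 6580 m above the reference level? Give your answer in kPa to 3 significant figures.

P ≈ 5700 kPa

Scale height: H = RT/g = 190.4 × 670 / 8.864 = 14392 m.
Barometric formula: P = P₀ exp(−z/H).
z/H = 6580.0/14392 = 0.45720; exp(−0.45720) = 0.63305.
P = 9000 × 0.63305 = 5697.4 kPa.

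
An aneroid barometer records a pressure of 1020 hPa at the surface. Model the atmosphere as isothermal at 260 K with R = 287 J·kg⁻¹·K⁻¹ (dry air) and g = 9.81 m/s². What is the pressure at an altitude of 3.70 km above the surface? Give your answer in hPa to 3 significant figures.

P ≈ 627 hPa

Scale height: H = RT/g = 287 × 260 / 9.81 = 7606.5 m.
Barometric formula: P = P₀ exp(−z/H).
z/H = 3700.0/7606.5 = 0.48643; exp(−0.48643) = 0.61482.
P = 1020 × 0.61482 = 627.12 hPa.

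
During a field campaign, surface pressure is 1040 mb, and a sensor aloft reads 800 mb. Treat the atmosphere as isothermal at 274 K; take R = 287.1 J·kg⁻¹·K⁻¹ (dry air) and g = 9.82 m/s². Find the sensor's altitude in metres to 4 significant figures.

z ≈ 2102 m

Scale height: H = RT/g = 287.1 × 274 / 9.82 = 8010.7 m.
Invert the barometric formula: z = H ln(P₀/P).
P₀/P = 1040/800 = 1.3000; ln(1.3000) = 0.26236.
z = 8010.7 × 0.26236 = 2101.7 m.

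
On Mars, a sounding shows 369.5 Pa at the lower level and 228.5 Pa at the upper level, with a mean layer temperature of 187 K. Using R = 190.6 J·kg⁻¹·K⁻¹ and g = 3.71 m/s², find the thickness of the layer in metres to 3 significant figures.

Hypsometric equation: Δz = (R T̄/g) ln(P₁/P₂).
R T̄/g = 190.6 × 187 / 3.71 = 9607.1 m.
ln(369.5/228.5) = ln(1.6171) = 0.48063.
Δz = 9607.1 × 0.48063 = 4617.5 m.

Δz ≈ 4620 m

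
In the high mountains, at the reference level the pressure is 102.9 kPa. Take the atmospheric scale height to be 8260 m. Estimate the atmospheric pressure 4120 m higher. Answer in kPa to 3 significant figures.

P ≈ 62.5 kPa

Barometric formula: P = P₀ exp(−z/H).
z/H = 4120.0/8260.0 = 0.49879; exp(−0.49879) = 0.60727.
P = 102.9 × 0.60727 = 62.488 kPa.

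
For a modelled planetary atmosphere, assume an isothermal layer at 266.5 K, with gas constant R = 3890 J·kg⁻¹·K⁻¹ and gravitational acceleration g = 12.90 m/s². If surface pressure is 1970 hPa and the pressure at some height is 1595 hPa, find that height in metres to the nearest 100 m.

Scale height: H = RT/g = 3890 × 266.5 / 12.90 = 80363 m.
Invert the barometric formula: z = H ln(P₀/P).
P₀/P = 1970/1595 = 1.2351; ln(1.2351) = 0.21115.
z = 80363 × 0.21115 = 16969 m.

z ≈ 17000 m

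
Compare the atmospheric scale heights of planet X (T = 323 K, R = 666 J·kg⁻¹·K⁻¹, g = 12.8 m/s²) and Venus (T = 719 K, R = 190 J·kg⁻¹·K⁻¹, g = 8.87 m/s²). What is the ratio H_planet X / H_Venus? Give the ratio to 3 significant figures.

H_planet X/H_Venus ≈ 1.09

H = RT/g for each body.
H_planet X = 666 × 323 / 12.8 = 16806 m.
H_Venus = 190 × 719 / 8.87 = 15401 m.
H_planet X/H_Venus = 16806/15401 = 1.0912.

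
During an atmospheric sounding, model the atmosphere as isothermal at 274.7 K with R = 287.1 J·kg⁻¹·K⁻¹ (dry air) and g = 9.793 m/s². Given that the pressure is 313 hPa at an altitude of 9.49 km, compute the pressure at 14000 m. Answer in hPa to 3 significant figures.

P ≈ 179 hPa

Scale height: H = RT/g = 287.1 × 274.7 / 9.793 = 8053.3 m.
Between two levels, P₂ = P₁ exp(−Δz/H) with Δz = z₂ − z₁.
Δz = 14000 − 9490.0 = 4510.0 m; Δz/H = 4510.0/8053.3 = 0.56002.
P₂ = 313 × exp(−0.56002) = 313 × 0.57120 = 178.79 hPa.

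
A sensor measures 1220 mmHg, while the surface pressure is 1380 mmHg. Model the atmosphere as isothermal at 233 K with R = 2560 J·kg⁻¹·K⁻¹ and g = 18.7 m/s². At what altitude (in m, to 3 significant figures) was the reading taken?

z ≈ 3930 m

Scale height: H = RT/g = 2560 × 233 / 18.7 = 31897 m.
Invert the barometric formula: z = H ln(P₀/P).
P₀/P = 1380/1220 = 1.1311; ln(1.1311) = 0.12319.
z = 31897 × 0.12319 = 3929.4 m.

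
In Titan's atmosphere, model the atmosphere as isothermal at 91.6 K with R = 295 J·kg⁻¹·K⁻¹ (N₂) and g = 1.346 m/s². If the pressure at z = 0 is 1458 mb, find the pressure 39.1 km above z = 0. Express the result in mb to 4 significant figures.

Scale height: H = RT/g = 295 × 91.6 / 1.346 = 20076 m.
Barometric formula: P = P₀ exp(−z/H).
z/H = 39100/20076 = 1.9476; exp(−1.9476) = 0.14262.
P = 1458 × 0.14262 = 207.94 mb.

P ≈ 207.9 mb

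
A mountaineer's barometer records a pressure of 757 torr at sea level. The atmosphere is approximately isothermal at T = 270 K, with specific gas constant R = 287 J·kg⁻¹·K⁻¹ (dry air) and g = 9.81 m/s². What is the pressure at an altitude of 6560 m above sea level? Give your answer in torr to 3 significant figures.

P ≈ 330 torr

Scale height: H = RT/g = 287 × 270 / 9.81 = 7899.1 m.
Barometric formula: P = P₀ exp(−z/H).
z/H = 6560.0/7899.1 = 0.83047; exp(−0.83047) = 0.43584.
P = 757 × 0.43584 = 329.93 torr.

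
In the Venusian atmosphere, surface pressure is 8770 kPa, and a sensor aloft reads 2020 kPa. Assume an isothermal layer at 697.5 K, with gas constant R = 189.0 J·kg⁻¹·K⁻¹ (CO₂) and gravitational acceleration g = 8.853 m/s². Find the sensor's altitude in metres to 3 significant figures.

Scale height: H = RT/g = 189.0 × 697.5 / 8.853 = 14891 m.
Invert the barometric formula: z = H ln(P₀/P).
P₀/P = 8770/2020 = 4.3416; ln(4.3416) = 1.4682.
z = 14891 × 1.4682 = 21863 m.

z ≈ 21900 m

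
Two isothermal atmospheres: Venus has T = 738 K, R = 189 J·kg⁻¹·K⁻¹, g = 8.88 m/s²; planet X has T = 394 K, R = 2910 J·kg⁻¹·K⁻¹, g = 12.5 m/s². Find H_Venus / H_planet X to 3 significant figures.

H = RT/g for each body.
H_Venus = 189 × 738 / 8.88 = 15707 m.
H_planet X = 2910 × 394 / 12.5 = 91723 m.
H_Venus/H_planet X = 15707/91723 = 0.17124.

H_Venus/H_planet X ≈ 0.171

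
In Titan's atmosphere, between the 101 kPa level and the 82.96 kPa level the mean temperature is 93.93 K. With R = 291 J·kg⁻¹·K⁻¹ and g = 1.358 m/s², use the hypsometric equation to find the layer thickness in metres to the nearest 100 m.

Δz ≈ 4000 m

Hypsometric equation: Δz = (R T̄/g) ln(P₁/P₂).
R T̄/g = 291 × 93.93 / 1.358 = 20128 m.
ln(101/82.96) = ln(1.2175) = 0.19680.
Δz = 20128 × 0.19680 = 3961.2 m.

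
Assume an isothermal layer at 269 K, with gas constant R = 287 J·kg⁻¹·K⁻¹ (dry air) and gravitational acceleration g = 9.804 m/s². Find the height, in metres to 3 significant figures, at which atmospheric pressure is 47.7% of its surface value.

z ≈ 5830 m

Scale height: H = RT/g = 287 × 269 / 9.804 = 7874.6 m.
Set P/P₀ = exp(−z/H) = 0.477, so z = −H ln(0.477).
−ln(0.477) = 0.74024; z = 7874.6 × 0.74024 = 5829.1 m.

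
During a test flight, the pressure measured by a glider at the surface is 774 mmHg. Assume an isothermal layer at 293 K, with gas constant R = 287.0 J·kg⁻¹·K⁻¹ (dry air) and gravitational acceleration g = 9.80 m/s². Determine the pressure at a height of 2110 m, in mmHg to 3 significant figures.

P ≈ 605 mmHg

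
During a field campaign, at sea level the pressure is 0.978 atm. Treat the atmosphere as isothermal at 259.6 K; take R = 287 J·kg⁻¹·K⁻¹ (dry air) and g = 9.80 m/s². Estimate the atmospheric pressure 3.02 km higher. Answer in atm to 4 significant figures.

Scale height: H = RT/g = 287 × 259.6 / 9.80 = 7602.6 m.
Barometric formula: P = P₀ exp(−z/H).
z/H = 3020.0/7602.6 = 0.39723; exp(−0.39723) = 0.67218.
P = 0.978 × 0.67218 = 0.65739 atm.

P ≈ 0.6574 atm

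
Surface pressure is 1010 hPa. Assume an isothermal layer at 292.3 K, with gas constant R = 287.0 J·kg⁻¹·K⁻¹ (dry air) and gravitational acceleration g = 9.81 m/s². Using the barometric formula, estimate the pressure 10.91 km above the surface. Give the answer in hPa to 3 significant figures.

Scale height: H = RT/g = 287.0 × 292.3 / 9.81 = 8551.5 m.
Barometric formula: P = P₀ exp(−z/H).
z/H = 10910/8551.5 = 1.2758; exp(−1.2758) = 0.27921.
P = 1010 × 0.27921 = 282.00 hPa.

P ≈ 282 hPa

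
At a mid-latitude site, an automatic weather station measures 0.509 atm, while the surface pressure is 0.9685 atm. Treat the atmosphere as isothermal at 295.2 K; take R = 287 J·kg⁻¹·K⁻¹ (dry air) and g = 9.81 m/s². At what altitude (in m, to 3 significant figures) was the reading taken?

Scale height: H = RT/g = 287 × 295.2 / 9.81 = 8636.3 m.
Invert the barometric formula: z = H ln(P₀/P).
P₀/P = 0.9685/0.509 = 1.9028; ln(1.9028) = 0.64333.
z = 8636.3 × 0.64333 = 5556.0 m.

z ≈ 5560 m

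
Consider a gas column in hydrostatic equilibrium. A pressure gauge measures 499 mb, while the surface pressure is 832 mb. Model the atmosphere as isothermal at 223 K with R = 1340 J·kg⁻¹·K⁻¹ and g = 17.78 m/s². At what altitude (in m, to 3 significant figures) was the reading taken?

Scale height: H = RT/g = 1340 × 223 / 17.78 = 16807 m.
Invert the barometric formula: z = H ln(P₀/P).
P₀/P = 832/499 = 1.6673; ln(1.6673) = 0.51121.
z = 16807 × 0.51121 = 8591.9 m.

z ≈ 8590 m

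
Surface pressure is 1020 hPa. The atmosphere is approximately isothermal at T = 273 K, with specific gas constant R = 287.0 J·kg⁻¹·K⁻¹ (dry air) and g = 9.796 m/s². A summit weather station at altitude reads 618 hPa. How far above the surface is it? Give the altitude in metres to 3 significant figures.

Scale height: H = RT/g = 287.0 × 273 / 9.796 = 7998.3 m.
Invert the barometric formula: z = H ln(P₀/P).
P₀/P = 1020/618 = 1.6505; ln(1.6505) = 0.50108.
z = 7998.3 × 0.50108 = 4007.8 m.

z ≈ 4010 m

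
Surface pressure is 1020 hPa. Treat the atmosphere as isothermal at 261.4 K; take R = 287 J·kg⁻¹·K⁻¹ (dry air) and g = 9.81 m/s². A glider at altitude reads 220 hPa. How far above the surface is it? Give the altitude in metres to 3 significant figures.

Scale height: H = RT/g = 287 × 261.4 / 9.81 = 7647.5 m.
Invert the barometric formula: z = H ln(P₀/P).
P₀/P = 1020/220 = 4.6364; ln(4.6364) = 1.5339.
z = 7647.5 × 1.5339 = 11731 m.

z ≈ 11700 m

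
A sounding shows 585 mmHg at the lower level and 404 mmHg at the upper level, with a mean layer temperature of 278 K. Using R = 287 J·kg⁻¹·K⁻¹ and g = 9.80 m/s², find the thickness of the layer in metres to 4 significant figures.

Δz ≈ 3014 m

Hypsometric equation: Δz = (R T̄/g) ln(P₁/P₂).
R T̄/g = 287 × 278 / 9.80 = 8141.4 m.
ln(585/404) = ln(1.4480) = 0.37018.
Δz = 8141.4 × 0.37018 = 3013.8 m.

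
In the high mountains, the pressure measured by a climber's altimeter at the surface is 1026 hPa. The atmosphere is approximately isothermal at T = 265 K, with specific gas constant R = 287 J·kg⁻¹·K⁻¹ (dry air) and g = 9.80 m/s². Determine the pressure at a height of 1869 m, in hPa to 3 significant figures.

Scale height: H = RT/g = 287 × 265 / 9.80 = 7760.7 m.
Barometric formula: P = P₀ exp(−z/H).
z/H = 1869.0/7760.7 = 0.24083; exp(−0.24083) = 0.78598.
P = 1026 × 0.78598 = 806.42 hPa.

P ≈ 806 hPa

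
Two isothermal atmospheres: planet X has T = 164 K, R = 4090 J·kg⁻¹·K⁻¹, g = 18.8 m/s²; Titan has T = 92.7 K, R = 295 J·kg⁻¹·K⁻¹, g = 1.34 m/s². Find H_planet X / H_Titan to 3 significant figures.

H = RT/g for each body.
H_planet X = 4090 × 164 / 18.8 = 35679 m.
H_Titan = 295 × 92.7 / 1.34 = 20408 m.
H_planet X/H_Titan = 35679/20408 = 1.7483.

H_planet X/H_Titan ≈ 1.75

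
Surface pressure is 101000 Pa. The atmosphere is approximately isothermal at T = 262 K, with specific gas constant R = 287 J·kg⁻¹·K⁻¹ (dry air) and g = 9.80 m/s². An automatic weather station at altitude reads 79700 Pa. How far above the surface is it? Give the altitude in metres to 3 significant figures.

Scale height: H = RT/g = 287 × 262 / 9.80 = 7672.9 m.
Invert the barometric formula: z = H ln(P₀/P).
P₀/P = 101000/79700 = 1.2673; ln(1.2673) = 0.23689.
z = 7672.9 × 0.23689 = 1817.6 m.

z ≈ 1820 m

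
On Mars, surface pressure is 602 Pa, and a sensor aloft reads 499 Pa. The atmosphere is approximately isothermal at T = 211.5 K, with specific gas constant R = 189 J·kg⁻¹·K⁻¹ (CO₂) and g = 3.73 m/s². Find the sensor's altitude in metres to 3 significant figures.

z ≈ 2010 m

Scale height: H = RT/g = 189 × 211.5 / 3.73 = 10717 m.
Invert the barometric formula: z = H ln(P₀/P).
P₀/P = 602/499 = 1.2064; ln(1.2064) = 0.18764.
z = 10717 × 0.18764 = 2010.9 m.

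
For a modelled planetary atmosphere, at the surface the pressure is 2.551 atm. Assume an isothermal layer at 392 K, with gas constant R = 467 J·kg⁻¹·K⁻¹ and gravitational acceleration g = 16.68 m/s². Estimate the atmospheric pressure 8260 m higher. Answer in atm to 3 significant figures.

Scale height: H = RT/g = 467 × 392 / 16.68 = 10975 m.
Barometric formula: P = P₀ exp(−z/H).
z/H = 8260.0/10975 = 0.75262; exp(−0.75262) = 0.47113.
P = 2.551 × 0.47113 = 1.2019 atm.

P ≈ 1.20 atm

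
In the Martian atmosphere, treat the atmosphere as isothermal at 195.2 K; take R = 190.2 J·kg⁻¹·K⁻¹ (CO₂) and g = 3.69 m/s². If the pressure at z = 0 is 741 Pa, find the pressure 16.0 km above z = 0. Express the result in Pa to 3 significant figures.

Scale height: H = RT/g = 190.2 × 195.2 / 3.69 = 10062 m.
Barometric formula: P = P₀ exp(−z/H).
z/H = 16000/10062 = 1.5901; exp(−1.5901) = 0.20391.
P = 741 × 0.20391 = 151.10 Pa.

P ≈ 151 Pa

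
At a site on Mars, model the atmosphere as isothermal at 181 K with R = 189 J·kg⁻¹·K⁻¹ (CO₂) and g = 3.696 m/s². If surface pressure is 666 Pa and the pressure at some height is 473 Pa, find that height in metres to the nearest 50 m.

z ≈ 3150 m

Scale height: H = RT/g = 189 × 181 / 3.696 = 9255.7 m.
Invert the barometric formula: z = H ln(P₀/P).
P₀/P = 666/473 = 1.4080; ln(1.4080) = 0.34217.
z = 9255.7 × 0.34217 = 3167.0 m.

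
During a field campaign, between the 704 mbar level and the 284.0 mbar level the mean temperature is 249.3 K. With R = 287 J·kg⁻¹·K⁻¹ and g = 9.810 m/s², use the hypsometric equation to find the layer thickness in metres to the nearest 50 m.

Hypsometric equation: Δz = (R T̄/g) ln(P₁/P₂).
R T̄/g = 287 × 249.3 / 9.810 = 7293.5 m.
ln(704/284.0) = ln(2.4789) = 0.90781.
Δz = 7293.5 × 0.90781 = 6621.1 m.

Δz ≈ 6600 m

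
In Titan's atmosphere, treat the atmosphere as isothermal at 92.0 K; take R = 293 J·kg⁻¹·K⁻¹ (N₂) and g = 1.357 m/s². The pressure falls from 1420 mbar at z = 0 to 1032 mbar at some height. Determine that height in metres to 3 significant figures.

Scale height: H = RT/g = 293 × 92.0 / 1.357 = 19864 m.
Invert the barometric formula: z = H ln(P₀/P).
P₀/P = 1420/1032 = 1.3760; ln(1.3760) = 0.31918.
z = 19864 × 0.31918 = 6340.2 m.

z ≈ 6340 m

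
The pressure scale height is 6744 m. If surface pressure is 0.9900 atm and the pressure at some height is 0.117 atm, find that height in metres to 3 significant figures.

z ≈ 14400 m

Invert the barometric formula: z = H ln(P₀/P).
P₀/P = 0.9900/0.117 = 8.4615; ln(8.4615) = 2.1355.
z = 6744.0 × 2.1355 = 14402 m.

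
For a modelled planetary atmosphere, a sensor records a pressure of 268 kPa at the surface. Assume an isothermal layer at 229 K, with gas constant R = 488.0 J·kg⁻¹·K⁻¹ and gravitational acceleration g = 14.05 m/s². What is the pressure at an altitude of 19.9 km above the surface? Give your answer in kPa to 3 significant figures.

Scale height: H = RT/g = 488.0 × 229 / 14.05 = 7953.9 m.
Barometric formula: P = P₀ exp(−z/H).
z/H = 19900/7953.9 = 2.5019; exp(−2.5019) = 0.081929.
P = 268 × 0.081929 = 21.957 kPa.

P ≈ 22.0 kPa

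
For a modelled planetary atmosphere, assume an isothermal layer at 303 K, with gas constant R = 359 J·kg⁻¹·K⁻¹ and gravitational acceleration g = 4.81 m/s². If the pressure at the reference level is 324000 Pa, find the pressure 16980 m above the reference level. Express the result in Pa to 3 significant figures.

Scale height: H = RT/g = 359 × 303 / 4.81 = 22615 m.
Barometric formula: P = P₀ exp(−z/H).
z/H = 16980/22615 = 0.75083; exp(−0.75083) = 0.47197.
P = 324000 × 0.47197 = 152920 Pa.

P ≈ 153000 Pa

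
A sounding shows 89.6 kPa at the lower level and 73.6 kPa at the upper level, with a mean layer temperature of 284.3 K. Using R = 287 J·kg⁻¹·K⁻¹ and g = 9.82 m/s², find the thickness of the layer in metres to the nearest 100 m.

Δz ≈ 1600 m

Hypsometric equation: Δz = (R T̄/g) ln(P₁/P₂).
R T̄/g = 287 × 284.3 / 9.82 = 8309.0 m.
ln(89.6/73.6) = ln(1.2174) = 0.19672.
Δz = 8309.0 × 0.19672 = 1634.5 m.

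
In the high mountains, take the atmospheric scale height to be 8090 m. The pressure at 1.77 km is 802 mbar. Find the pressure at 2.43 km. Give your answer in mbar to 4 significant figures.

Between two levels, P₂ = P₁ exp(−Δz/H) with Δz = z₂ − z₁.
Δz = 2430.0 − 1770.0 = 660.00 m; Δz/H = 660.00/8090.0 = 0.081582.
P₂ = 802 × exp(−0.081582) = 802 × 0.92166 = 739.17 mbar.

P ≈ 739.2 mbar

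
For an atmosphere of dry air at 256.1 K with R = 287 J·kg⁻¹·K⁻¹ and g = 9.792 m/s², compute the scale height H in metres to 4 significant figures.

The scale height of an isothermal atmosphere is H = RT/g.
H = 287 × 256.1 / 9.792 = 73501/9.792 = 7506.2 m.

H ≈ 7506 m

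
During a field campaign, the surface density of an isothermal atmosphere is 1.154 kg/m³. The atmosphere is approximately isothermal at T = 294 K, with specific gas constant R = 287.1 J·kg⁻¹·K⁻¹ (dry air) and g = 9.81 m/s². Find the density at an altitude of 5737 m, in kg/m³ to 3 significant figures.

Scale height: H = RT/g = 287.1 × 294 / 9.81 = 8604.2 m.
In an isothermal atmosphere, density decays like pressure: ρ = ρ₀ exp(−z/H).
z/H = 5737.0/8604.2 = 0.66677; exp(−0.66677) = 0.51336.
ρ = 1.154 × 0.51336 = 0.59242 kg/m³.

ρ ≈ 0.592 kg/m³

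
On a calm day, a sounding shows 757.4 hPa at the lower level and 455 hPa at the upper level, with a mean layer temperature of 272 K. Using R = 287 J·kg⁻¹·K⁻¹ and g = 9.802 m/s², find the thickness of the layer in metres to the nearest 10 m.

Δz ≈ 4060 m

Hypsometric equation: Δz = (R T̄/g) ln(P₁/P₂).
R T̄/g = 287 × 272 / 9.802 = 7964.1 m.
ln(757.4/455) = ln(1.6646) = 0.50958.
Δz = 7964.1 × 0.50958 = 4058.3 m.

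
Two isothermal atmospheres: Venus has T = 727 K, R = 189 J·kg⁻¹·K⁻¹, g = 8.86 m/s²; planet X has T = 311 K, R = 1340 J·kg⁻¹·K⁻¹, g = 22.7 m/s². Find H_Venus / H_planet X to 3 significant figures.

H = RT/g for each body.
H_Venus = 189 × 727 / 8.86 = 15508 m.
H_planet X = 1340 × 311 / 22.7 = 18359 m.
H_Venus/H_planet X = 15508/18359 = 0.84471.

H_Venus/H_planet X ≈ 0.845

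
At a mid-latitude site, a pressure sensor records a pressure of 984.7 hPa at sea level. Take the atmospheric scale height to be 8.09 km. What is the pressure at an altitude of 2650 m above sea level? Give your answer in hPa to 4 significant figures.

Barometric formula: P = P₀ exp(−z/H).
z/H = 2650.0/8090.0 = 0.32756; exp(−0.32756) = 0.72068.
P = 984.7 × 0.72068 = 709.65 hPa.

P ≈ 709.7 hPa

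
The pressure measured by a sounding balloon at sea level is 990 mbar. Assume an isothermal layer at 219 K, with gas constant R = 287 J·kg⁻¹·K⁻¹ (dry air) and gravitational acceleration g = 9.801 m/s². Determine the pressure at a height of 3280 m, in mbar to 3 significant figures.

Scale height: H = RT/g = 287 × 219 / 9.801 = 6412.9 m.
Barometric formula: P = P₀ exp(−z/H).
z/H = 3280.0/6412.9 = 0.51147; exp(−0.51147) = 0.59961.
P = 990 × 0.59961 = 593.61 mbar.

P ≈ 594 mbar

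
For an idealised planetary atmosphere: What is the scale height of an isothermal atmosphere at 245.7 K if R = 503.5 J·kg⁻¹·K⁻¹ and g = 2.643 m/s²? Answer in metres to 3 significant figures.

The scale height of an isothermal atmosphere is H = RT/g.
H = 503.5 × 245.7 / 2.643 = 123710/2.643 = 46807 m.

H ≈ 46800 m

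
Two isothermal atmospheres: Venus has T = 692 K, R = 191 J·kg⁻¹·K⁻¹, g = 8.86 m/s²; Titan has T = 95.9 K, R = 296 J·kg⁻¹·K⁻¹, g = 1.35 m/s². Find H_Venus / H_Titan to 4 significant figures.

H_Venus/H_Titan ≈ 0.7095

H = RT/g for each body.
H_Venus = 191 × 692 / 8.86 = 14918 m.
H_Titan = 296 × 95.9 / 1.35 = 21027 m.
H_Venus/H_Titan = 14918/21027 = 0.70947.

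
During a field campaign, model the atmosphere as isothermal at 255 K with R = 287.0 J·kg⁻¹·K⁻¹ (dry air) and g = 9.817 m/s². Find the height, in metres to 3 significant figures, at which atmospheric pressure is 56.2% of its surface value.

Scale height: H = RT/g = 287.0 × 255 / 9.817 = 7454.9 m.
Set P/P₀ = exp(−z/H) = 0.562, so z = −H ln(0.562).
−ln(0.562) = 0.57625; z = 7454.9 × 0.57625 = 4295.9 m.

z ≈ 4300 m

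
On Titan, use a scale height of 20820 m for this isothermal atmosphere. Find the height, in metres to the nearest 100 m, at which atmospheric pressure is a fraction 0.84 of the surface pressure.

Set P/P₀ = exp(−z/H) = 0.84, so z = −H ln(0.84).
−ln(0.84) = 0.17435; z = 20820 × 0.17435 = 3630.0 m.

z ≈ 3600 m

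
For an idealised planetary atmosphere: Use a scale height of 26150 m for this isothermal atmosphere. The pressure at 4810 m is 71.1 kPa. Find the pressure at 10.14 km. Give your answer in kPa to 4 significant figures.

P ≈ 57.99 kPa

Between two levels, P₂ = P₁ exp(−Δz/H) with Δz = z₂ − z₁.
Δz = 10140 − 4810.0 = 5330.0 m; Δz/H = 5330.0/26150 = 0.20382.
P₂ = 71.1 × exp(−0.20382) = 71.1 × 0.81561 = 57.990 kPa.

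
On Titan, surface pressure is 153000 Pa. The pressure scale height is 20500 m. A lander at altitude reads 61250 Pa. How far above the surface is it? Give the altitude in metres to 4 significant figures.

Invert the barometric formula: z = H ln(P₀/P).
P₀/P = 153000/61250 = 2.4980; ln(2.4980) = 0.91549.
z = 20500 × 0.91549 = 18768 m.

z ≈ 18770 m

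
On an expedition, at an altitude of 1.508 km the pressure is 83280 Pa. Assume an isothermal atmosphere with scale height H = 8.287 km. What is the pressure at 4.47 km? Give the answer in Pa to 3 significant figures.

Between two levels, P₂ = P₁ exp(−Δz/H) with Δz = z₂ − z₁.
Δz = 4470.0 − 1508.0 = 2962.0 m; Δz/H = 2962.0/8287.0 = 0.35743.
P₂ = 83280 × exp(−0.35743) = 83280 × 0.69947 = 58252 Pa.

P ≈ 58300 Pa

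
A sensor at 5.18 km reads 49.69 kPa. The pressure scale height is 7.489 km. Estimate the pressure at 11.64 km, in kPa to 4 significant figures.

P ≈ 20.97 kPa

Between two levels, P₂ = P₁ exp(−Δz/H) with Δz = z₂ − z₁.
Δz = 11640 − 5180.0 = 6460.0 m; Δz/H = 6460.0/7489.0 = 0.86260.
P₂ = 49.69 × exp(−0.86260) = 49.69 × 0.42206 = 20.972 kPa.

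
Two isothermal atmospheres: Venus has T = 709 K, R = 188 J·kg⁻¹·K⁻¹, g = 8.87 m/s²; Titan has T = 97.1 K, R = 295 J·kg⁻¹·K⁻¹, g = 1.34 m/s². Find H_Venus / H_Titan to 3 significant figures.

H_Venus/H_Titan ≈ 0.703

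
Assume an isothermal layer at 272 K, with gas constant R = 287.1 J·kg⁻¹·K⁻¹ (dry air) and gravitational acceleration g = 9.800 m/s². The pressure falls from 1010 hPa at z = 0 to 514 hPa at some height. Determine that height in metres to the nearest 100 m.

z ≈ 5400 m

Scale height: H = RT/g = 287.1 × 272 / 9.800 = 7968.5 m.
Invert the barometric formula: z = H ln(P₀/P).
P₀/P = 1010/514 = 1.9650; ln(1.9650) = 0.67549.
z = 7968.5 × 0.67549 = 5382.6 m.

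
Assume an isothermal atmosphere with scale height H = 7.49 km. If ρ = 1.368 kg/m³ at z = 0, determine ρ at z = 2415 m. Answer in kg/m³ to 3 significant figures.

In an isothermal atmosphere, density decays like pressure: ρ = ρ₀ exp(−z/H).
z/H = 2415.0/7490.0 = 0.32243; exp(−0.32243) = 0.72439.
ρ = 1.368 × 0.72439 = 0.99097 kg/m³.

ρ ≈ 0.991 kg/m³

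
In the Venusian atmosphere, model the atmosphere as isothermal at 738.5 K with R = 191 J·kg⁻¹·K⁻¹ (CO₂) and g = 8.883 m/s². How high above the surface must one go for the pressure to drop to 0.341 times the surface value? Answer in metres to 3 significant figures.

Scale height: H = RT/g = 191 × 738.5 / 8.883 = 15879 m.
Set P/P₀ = exp(−z/H) = 0.341, so z = −H ln(0.341).
−ln(0.341) = 1.0759; z = 15879 × 1.0759 = 17084 m.

z ≈ 17100 m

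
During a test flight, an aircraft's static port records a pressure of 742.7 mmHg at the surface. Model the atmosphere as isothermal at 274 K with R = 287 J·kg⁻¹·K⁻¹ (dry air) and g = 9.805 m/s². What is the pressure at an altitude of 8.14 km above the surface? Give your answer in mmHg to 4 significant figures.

Scale height: H = RT/g = 287 × 274 / 9.805 = 8020.2 m.
Barometric formula: P = P₀ exp(−z/H).
z/H = 8140.0/8020.2 = 1.0149; exp(−1.0149) = 0.36244.
P = 742.7 × 0.36244 = 269.18 mmHg.

P ≈ 269.2 mmHg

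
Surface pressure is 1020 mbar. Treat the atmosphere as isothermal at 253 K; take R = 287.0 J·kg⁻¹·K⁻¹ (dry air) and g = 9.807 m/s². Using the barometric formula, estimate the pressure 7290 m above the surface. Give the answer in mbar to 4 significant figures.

P ≈ 381.1 mbar

Scale height: H = RT/g = 287.0 × 253 / 9.807 = 7404.0 m.
Barometric formula: P = P₀ exp(−z/H).
z/H = 7290.0/7404.0 = 0.98460; exp(−0.98460) = 0.37359.
P = 1020 × 0.37359 = 381.06 mbar.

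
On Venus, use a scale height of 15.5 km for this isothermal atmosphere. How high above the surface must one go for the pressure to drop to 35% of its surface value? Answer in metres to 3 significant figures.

z ≈ 16300 m

Set P/P₀ = exp(−z/H) = 0.35, so z = −H ln(0.35).
−ln(0.35) = 1.0498; z = 15500 × 1.0498 = 16272 m.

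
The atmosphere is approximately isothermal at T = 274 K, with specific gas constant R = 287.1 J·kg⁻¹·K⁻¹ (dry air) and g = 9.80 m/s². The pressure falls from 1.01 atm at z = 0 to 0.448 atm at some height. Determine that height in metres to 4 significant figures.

z ≈ 6525 m

Scale height: H = RT/g = 287.1 × 274 / 9.80 = 8027.1 m.
Invert the barometric formula: z = H ln(P₀/P).
P₀/P = 1.01/0.448 = 2.2545; ln(2.2545) = 0.81293.
z = 8027.1 × 0.81293 = 6525.5 m.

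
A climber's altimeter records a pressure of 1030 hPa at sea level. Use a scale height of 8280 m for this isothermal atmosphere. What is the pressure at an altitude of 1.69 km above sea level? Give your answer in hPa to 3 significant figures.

P ≈ 840 hPa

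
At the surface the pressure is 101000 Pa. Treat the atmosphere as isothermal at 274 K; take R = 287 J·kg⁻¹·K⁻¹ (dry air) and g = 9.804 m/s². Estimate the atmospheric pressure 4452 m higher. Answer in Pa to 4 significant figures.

Scale height: H = RT/g = 287 × 274 / 9.804 = 8021.0 m.
Barometric formula: P = P₀ exp(−z/H).
z/H = 4452.0/8021.0 = 0.55504; exp(−0.55504) = 0.57405.
P = 101000 × 0.57405 = 57979 Pa.

P ≈ 57980 Pa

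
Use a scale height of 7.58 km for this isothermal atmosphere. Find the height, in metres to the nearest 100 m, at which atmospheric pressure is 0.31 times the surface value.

Set P/P₀ = exp(−z/H) = 0.31, so z = −H ln(0.31).
−ln(0.31) = 1.1712; z = 7580.0 × 1.1712 = 8877.7 m.

z ≈ 8900 m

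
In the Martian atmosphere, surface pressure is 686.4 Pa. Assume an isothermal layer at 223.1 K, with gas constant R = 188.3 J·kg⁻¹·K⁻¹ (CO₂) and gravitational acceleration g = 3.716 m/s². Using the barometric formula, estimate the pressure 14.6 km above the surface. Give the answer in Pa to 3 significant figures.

Scale height: H = RT/g = 188.3 × 223.1 / 3.716 = 11305 m.
Barometric formula: P = P₀ exp(−z/H).
z/H = 14600/11305 = 1.2915; exp(−1.2915) = 0.27486.
P = 686.4 × 0.27486 = 188.66 Pa.

P ≈ 189 Pa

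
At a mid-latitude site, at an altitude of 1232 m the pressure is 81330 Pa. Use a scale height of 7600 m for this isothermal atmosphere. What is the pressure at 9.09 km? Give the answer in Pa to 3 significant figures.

Between two levels, P₂ = P₁ exp(−Δz/H) with Δz = z₂ − z₁.
Δz = 9090.0 − 1232.0 = 7858.0 m; Δz/H = 7858.0/7600.0 = 1.0339.
P₂ = 81330 × exp(−1.0339) = 81330 × 0.35562 = 28923 Pa.

P ≈ 28900 Pa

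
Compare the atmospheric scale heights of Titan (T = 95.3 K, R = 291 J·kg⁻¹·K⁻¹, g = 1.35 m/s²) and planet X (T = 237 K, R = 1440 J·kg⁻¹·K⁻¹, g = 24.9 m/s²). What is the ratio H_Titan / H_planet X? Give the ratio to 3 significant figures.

H = RT/g for each body.
H_Titan = 291 × 95.3 / 1.35 = 20542 m.
H_planet X = 1440 × 237 / 24.9 = 13706 m.
H_Titan/H_planet X = 20542/13706 = 1.4988.

H_Titan/H_planet X ≈ 1.50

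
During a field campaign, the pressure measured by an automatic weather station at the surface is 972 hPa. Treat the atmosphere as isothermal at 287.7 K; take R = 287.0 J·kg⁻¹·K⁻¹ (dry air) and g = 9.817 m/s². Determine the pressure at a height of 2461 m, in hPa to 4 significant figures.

Scale height: H = RT/g = 287.0 × 287.7 / 9.817 = 8410.9 m.
Barometric formula: P = P₀ exp(−z/H).
z/H = 2461.0/8410.9 = 0.29260; exp(−0.29260) = 0.74632.
P = 972 × 0.74632 = 725.42 hPa.

P ≈ 725.4 hPa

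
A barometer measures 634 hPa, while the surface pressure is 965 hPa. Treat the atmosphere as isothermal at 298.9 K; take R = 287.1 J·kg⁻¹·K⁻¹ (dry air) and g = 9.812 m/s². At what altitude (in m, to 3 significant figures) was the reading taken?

Scale height: H = RT/g = 287.1 × 298.9 / 9.812 = 8745.8 m.
Invert the barometric formula: z = H ln(P₀/P).
P₀/P = 965/634 = 1.5221; ln(1.5221) = 0.42009.
z = 8745.8 × 0.42009 = 3674.0 m.

z ≈ 3670 m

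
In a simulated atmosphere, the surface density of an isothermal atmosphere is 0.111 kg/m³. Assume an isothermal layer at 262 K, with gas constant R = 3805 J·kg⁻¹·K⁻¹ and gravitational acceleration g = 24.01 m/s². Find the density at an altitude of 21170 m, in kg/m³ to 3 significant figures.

ρ ≈ 0.0667 kg/m³

Scale height: H = RT/g = 3805 × 262 / 24.01 = 41521 m.
In an isothermal atmosphere, density decays like pressure: ρ = ρ₀ exp(−z/H).
z/H = 21170/41521 = 0.50986; exp(−0.50986) = 0.60058.
ρ = 0.111 × 0.60058 = 0.066664 kg/m³.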